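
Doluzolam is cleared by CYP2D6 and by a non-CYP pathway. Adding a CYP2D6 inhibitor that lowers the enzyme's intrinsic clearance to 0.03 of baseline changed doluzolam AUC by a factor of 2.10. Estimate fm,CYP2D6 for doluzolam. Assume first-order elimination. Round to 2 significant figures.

0.54

Let fm be the CYP2D6 fraction. New clearance relative to baseline = fm × 0.03 + (1 − fm).
AUC ratio = 1 / (new CL fraction), so new CL fraction = 1 / 2.10 = 0.4762.
fm × 0.03 + 1 − fm = 0.4762  ⇒  fm × (0.03 − 1) = −0.5238  ⇒  fm = 0.54.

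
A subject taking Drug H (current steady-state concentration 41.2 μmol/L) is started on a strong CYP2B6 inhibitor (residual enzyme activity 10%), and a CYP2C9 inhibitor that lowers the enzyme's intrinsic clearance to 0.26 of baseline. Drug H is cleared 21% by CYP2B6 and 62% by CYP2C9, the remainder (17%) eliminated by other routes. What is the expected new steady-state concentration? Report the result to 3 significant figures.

The CYP2B6 pathway (21% of clearance) drops to 0.1× activity: 0.21 × 0.1 = 0.021.
The CYP2C9 pathway (62% of clearance) drops to 0.26× activity: 0.62 × 0.26 = 0.1612.
Non-CYP routes (17%) are unchanged.
Relative clearance = 0.021 + 0.1612 + 0.17 = 0.3522.
Dividing the baseline by the relative clearance: 41.2 / 0.3522 = 117 μmol/L.

117 μmol/L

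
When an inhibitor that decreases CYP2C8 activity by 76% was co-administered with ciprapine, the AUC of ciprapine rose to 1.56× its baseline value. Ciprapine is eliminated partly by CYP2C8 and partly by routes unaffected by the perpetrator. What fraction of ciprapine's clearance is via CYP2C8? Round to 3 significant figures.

Write x for the fraction cleared via CYP2C8. The observed AUC change means clearance fell to 1/1.56 = 0.641 of baseline.
Only the CYP2C8 route changed, so 0.641 = x·0.24 + (1 − x), giving x = 0.472.

0.472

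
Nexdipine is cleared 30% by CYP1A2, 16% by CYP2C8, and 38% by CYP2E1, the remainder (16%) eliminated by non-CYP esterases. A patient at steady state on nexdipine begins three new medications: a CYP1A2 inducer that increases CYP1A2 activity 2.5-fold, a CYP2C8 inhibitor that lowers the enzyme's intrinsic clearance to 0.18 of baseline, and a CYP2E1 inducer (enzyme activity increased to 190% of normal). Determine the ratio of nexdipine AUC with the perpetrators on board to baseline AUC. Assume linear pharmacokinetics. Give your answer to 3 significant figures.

0.602

The CYP1A2 pathway (30% of clearance) is boosted to 2.5× activity: 0.3 × 2.5 = 0.75.
The CYP2C8 pathway (16% of clearance) drops to 0.18× activity: 0.16 × 0.18 = 0.0288.
The CYP2E1 pathway (38% of clearance) rises to 1.9× activity: 0.38 × 1.9 = 0.722.
The remaining 16% of clearance is unaffected.
CL_new/CL_old = 0.75 + 0.0288 + 0.722 + 0.16 = 1.6608.
Because AUC varies inversely with clearance, the combined effect is 1 / 1.6608 = 0.602.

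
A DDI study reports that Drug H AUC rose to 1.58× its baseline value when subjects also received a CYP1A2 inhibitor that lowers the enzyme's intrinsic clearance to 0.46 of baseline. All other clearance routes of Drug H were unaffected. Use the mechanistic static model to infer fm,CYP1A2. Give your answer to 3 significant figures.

Let x = fm,CYP1A2. Because AUC ∝ 1/CL, relative clearance fell to 1/1.58 = 0.6329.
Setting x·0.46 + (1 − x) = 0.6329 and solving: x = (0.6329 − 1)/(0.46 − 1) = 0.680.

0.680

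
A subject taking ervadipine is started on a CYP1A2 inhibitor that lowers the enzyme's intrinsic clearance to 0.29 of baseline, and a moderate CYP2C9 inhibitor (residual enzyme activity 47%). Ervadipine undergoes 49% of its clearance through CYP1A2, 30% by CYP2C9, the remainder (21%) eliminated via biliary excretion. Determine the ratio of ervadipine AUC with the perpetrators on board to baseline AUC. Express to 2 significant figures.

CYP1A2: 0.49 × 0.29 = 0.1421
CYP2C9: 0.3 × 0.47 = 0.141
Other: 0.21 (unchanged)
CL_new/CL_old = 0.1421 + 0.141 + 0.21 = 0.4931.
AUC ∝ 1/CL: fold-change = 1 / 0.4931 = 2.0.

2.0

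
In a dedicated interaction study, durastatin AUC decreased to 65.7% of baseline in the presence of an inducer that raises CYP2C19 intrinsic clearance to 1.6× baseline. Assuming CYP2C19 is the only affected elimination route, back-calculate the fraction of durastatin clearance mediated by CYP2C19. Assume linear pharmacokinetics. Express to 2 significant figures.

CL'/CL = 1 / 0.657 = 1.522
1.6·fm + (1 − fm) = 1.522
fm = (1.522 − 1) / (1.6 − 1) = 0.87

0.87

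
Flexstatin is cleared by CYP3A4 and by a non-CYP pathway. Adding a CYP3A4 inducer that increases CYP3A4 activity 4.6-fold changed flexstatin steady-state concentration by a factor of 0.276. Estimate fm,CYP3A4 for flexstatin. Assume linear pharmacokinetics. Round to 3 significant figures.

0.729

CL'/CL = 1 / 0.276 = 3.623
4.6·fm + (1 − fm) = 3.623
fm = (3.623 − 1) / (4.6 − 1) = 0.729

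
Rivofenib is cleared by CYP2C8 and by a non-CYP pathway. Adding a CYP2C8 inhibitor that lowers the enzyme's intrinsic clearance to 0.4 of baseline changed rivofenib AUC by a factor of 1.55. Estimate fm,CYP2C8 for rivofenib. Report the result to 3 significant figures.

0.591

Let x = fm,CYP2C8. Because AUC ∝ 1/CL, relative clearance fell to 1/1.55 = 0.6452.
Only the CYP2C8 route changed, so 0.6452 = x·0.4 + (1 − x), giving x = 0.591.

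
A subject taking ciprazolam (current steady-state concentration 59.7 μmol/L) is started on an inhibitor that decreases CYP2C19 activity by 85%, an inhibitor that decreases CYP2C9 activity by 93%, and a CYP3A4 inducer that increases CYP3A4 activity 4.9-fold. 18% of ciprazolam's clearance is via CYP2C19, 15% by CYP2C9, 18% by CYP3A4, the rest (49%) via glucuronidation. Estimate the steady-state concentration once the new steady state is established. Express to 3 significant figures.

The CYP2C19 pathway (18% of clearance) is reduced to 0.15× activity: 0.18 × 0.15 = 0.027.
The CYP2C9 pathway (15% of clearance) falls to 0.07× activity: 0.15 × 0.07 = 0.0105.
The CYP3A4 pathway (18% of clearance) increases to 4.9× activity: 0.18 × 4.9 = 0.882.
Non-CYP routes (49%) are unchanged.
New clearance relative to baseline: 0.027 + 0.0105 + 0.882 + 0.49 = 1.4095.
New steady-state concentration = 59.7 / 1.4095 = 42.4 μmol/L (concentration scales inversely with clearance).

42.4 μmol/L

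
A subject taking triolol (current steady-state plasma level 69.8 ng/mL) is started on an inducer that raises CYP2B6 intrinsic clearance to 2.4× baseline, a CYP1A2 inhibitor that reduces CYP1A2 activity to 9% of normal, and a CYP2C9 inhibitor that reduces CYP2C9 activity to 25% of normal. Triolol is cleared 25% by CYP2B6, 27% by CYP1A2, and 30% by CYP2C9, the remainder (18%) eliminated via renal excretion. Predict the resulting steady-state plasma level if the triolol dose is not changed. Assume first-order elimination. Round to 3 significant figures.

79.4 ng/mL

CYP2B6: 0.25 × 2.4 = 0.6
CYP1A2: 0.27 × 0.09 = 0.0243
CYP2C9: 0.3 × 0.25 = 0.075
Other: 0.18 (unchanged)
Relative clearance = 0.6 + 0.0243 + 0.075 + 0.18 = 0.8793.
Dividing the baseline by the relative clearance: 69.8 / 0.8793 = 79.4 ng/mL.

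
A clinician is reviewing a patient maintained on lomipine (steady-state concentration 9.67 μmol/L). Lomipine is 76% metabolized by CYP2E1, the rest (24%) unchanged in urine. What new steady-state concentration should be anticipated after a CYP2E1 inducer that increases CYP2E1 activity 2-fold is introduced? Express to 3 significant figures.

5.49 μmol/L

CYP2E1: 0.76 × 2 = 1.52
Other: 0.24 (unchanged)
Relative clearance = 1.52 + 0.24 = 1.76.
New steady-state concentration = baseline ÷ relative clearance = 9.67 / 1.76 = 5.49 μmol/L.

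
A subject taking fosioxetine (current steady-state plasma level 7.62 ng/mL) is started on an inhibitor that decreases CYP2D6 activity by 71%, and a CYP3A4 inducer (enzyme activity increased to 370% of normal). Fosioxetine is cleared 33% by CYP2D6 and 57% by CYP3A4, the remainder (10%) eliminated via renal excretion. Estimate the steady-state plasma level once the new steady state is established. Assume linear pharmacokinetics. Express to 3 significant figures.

The CYP2D6 pathway (33% of clearance) is reduced to 0.29× activity: 0.33 × 0.29 = 0.0957.
The CYP3A4 pathway (57% of clearance) is boosted to 3.7× activity: 0.57 × 3.7 = 2.109.
The remaining 10% of clearance is unaffected.
CL_new/CL_old = 0.0957 + 2.109 + 0.1 = 2.3047.
Steady-state plasma level ∝ 1/CL: new value = 7.62 / 2.3047 = 3.31 ng/mL.

3.31 ng/mL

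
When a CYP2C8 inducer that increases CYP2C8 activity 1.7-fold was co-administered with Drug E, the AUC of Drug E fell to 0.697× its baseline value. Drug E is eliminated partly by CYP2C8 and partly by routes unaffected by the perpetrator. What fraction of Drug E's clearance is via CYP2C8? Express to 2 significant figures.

Let fm be the CYP2C8 fraction. New clearance relative to baseline = fm × 1.7 + (1 − fm).
AUC ratio = 1 / (new CL fraction), so new CL fraction = 1 / 0.697 = 1.435.
fm × 1.7 + 1 − fm = 1.435  ⇒  fm × (1.7 − 1) = 0.4347  ⇒  fm = 0.62.

0.62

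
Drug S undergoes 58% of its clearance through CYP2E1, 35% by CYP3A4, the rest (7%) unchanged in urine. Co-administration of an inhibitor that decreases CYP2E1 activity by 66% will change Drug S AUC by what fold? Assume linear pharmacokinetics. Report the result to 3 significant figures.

1.62

CYP2E1: 0.58 × 0.34 = 0.1972
CYP3A4: 0.35 (unchanged)
Other: 0.07 (unchanged)
New clearance relative to baseline: 0.1972 + 0.35 + 0.07 = 0.6172.
Since AUC ∝ 1/CL, the ratio is 1 / 0.6172 = 1.62.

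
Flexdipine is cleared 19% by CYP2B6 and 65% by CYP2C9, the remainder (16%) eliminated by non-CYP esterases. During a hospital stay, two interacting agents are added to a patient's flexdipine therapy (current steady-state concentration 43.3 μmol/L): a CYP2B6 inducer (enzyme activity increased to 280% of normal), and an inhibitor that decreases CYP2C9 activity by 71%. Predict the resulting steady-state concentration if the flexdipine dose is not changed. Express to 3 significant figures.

49.2 μmol/L

CYP2B6: 0.19 × 2.8 = 0.532
CYP2C9: 0.65 × 0.29 = 0.1885
Other: 0.16 (unchanged)
New clearance relative to baseline: 0.532 + 0.1885 + 0.16 = 0.8805.
New steady-state concentration = 43.3 / 0.8805 = 49.2 μmol/L (concentration scales inversely with clearance).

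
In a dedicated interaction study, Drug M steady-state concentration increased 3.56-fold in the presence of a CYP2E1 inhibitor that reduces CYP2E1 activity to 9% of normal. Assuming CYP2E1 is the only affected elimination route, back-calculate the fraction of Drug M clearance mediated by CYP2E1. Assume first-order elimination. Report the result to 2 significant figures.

0.79

Let x = fm,CYP2E1. Because steady-state concentration ∝ 1/CL, relative clearance fell to 1/3.56 = 0.2809.
Setting x·0.09 + (1 − x) = 0.2809 and solving: x = (0.2809 − 1)/(0.09 − 1) = 0.79.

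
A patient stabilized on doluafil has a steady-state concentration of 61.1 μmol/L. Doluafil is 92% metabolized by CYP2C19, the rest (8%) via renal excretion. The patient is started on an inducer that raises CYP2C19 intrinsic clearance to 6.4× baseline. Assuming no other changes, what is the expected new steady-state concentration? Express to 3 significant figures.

10.2 μmol/L

The CYP2C19 pathway (92% of clearance) is boosted to 6.4× activity: 0.92 × 6.4 = 5.888.
Non-CYP routes (8%) are unchanged.
CL_new/CL_old = 5.888 + 0.08 = 5.968.
New steady-state concentration = baseline ÷ relative clearance = 61.1 / 5.968 = 10.2 μmol/L.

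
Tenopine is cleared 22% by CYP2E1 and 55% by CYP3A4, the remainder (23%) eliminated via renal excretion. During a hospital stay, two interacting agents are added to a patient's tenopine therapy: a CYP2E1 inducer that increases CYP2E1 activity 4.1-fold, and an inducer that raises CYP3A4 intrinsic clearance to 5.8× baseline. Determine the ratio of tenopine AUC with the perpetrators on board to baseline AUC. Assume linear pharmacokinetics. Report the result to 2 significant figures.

The CYP2E1 pathway (22% of clearance) increases to 4.1× activity: 0.22 × 4.1 = 0.902.
The CYP3A4 pathway (55% of clearance) rises to 5.8× activity: 0.55 × 5.8 = 3.19.
The remaining 23% of clearance is unaffected.
New clearance relative to baseline: 0.902 + 3.19 + 0.23 = 4.322.
Because AUC varies inversely with clearance, the combined effect is 1 / 4.322 = 0.23.

0.23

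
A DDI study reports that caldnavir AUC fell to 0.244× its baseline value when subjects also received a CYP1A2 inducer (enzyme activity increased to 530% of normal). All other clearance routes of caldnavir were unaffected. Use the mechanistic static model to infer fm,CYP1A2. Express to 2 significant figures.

0.72

Let x = fm,CYP1A2. Because AUC ∝ 1/CL, relative clearance rose to 1/0.244 = 4.098.
Setting x·5.3 + (1 − x) = 4.098 and solving: x = (4.098 − 1)/(5.3 − 1) = 0.72.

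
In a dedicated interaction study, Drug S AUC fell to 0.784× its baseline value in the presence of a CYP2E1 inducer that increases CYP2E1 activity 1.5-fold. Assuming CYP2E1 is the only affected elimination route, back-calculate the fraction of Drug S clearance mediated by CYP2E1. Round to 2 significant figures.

0.55

CL'/CL = 1 / 0.784 = 1.276
1.5·fm + (1 − fm) = 1.276
fm = (1.276 − 1) / (1.5 − 1) = 0.55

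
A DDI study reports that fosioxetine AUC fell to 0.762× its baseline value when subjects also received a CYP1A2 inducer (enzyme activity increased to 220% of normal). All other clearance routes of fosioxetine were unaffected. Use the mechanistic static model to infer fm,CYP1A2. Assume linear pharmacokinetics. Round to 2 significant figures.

CL'/CL = 1 / 0.762 = 1.312
2.2·fm + (1 − fm) = 1.312
fm = (1.312 − 1) / (2.2 − 1) = 0.26

0.26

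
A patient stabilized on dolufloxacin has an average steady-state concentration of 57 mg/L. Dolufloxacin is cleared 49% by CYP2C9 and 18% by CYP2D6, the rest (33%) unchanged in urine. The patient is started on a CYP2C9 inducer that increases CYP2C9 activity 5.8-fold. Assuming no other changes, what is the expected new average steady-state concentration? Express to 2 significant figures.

17 mg/L

CYP2C9: 0.49 × 5.8 = 2.842
CYP2D6: 0.18 (unchanged)
Other: 0.33 (unchanged)
Relative clearance = 2.842 + 0.18 + 0.33 = 3.352.
With dosing unchanged, average steady-state concentration scales as 1/CL: 57 / 3.352 = 17 mg/L.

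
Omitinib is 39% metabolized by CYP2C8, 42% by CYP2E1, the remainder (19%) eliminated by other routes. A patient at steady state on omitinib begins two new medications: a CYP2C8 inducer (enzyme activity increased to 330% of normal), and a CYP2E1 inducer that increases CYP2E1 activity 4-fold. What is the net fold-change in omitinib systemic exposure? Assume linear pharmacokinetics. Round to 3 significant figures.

0.317

CYP2C8: 0.39 × 3.3 = 1.287
CYP2E1: 0.42 × 4 = 1.68
Other: 0.19 (unchanged)
New clearance relative to baseline: 1.287 + 1.68 + 0.19 = 3.157.
Systemic exposure ∝ 1/CL: fold-change = 1 / 3.157 = 0.317.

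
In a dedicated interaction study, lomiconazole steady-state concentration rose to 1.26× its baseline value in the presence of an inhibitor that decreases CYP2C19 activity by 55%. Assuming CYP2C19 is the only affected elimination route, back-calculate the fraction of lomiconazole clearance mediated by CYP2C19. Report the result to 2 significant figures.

Let fm be the CYP2C19 fraction. New clearance relative to baseline = fm × 0.45 + (1 − fm).
Steady-state concentration ratio = 1 / (new CL fraction), so new CL fraction = 1 / 1.26 = 0.7937.
fm × 0.45 + 1 − fm = 0.7937  ⇒  fm × (0.45 − 1) = −0.2063  ⇒  fm = 0.38.

0.38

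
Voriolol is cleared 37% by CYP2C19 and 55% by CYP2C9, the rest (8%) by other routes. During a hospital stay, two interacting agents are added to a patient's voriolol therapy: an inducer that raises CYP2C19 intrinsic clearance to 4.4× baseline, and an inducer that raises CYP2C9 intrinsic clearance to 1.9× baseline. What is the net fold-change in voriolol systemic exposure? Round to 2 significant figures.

0.36

CYP2C19: 0.37 × 4.4 = 1.628
CYP2C9: 0.55 × 1.9 = 1.045
Other: 0.08 (unchanged)
CL_new/CL_old = 1.628 + 1.045 + 0.08 = 2.753.
Net systemic exposure ratio = 1 / 2.753 = 0.36.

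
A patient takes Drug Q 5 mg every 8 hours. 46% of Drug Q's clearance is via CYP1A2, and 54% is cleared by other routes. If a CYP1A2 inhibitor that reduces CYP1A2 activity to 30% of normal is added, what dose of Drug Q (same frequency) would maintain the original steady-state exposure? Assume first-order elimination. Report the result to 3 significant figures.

3.39 mg

The CYP1A2 pathway (46% of clearance) drops to 0.3× activity: 0.46 × 0.3 = 0.138.
The remaining 54% of clearance is unaffected.
New clearance relative to baseline: 0.138 + 0.54 = 0.678.
To maintain the same steady-state level, dose must scale with clearance: new dose = 5 × 0.678 = 3.39 mg.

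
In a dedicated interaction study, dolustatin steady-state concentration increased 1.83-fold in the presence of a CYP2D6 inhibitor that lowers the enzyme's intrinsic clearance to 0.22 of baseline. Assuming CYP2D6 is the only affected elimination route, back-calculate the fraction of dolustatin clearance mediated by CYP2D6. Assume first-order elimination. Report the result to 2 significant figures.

Write x for the fraction cleared via CYP2D6. The observed steady-state concentration change means clearance fell to 1/1.83 = 0.5464 of baseline.
Setting x·0.22 + (1 − x) = 0.5464 and solving: x = (0.5464 − 1)/(0.22 − 1) = 0.58.

0.58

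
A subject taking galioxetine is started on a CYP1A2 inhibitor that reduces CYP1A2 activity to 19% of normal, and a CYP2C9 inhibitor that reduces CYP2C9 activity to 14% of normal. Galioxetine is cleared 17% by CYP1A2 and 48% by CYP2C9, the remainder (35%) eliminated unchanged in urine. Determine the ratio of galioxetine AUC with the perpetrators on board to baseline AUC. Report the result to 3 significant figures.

The CYP1A2 pathway (17% of clearance) is reduced to 0.19× activity: 0.17 × 0.19 = 0.0323.
The CYP2C9 pathway (48% of clearance) drops to 0.14× activity: 0.48 × 0.14 = 0.0672.
Non-CYP routes (35%) are unchanged.
CL_new/CL_old = 0.0323 + 0.0672 + 0.35 = 0.4495.
Net AUC ratio = 1 / 0.4495 = 2.22.

2.22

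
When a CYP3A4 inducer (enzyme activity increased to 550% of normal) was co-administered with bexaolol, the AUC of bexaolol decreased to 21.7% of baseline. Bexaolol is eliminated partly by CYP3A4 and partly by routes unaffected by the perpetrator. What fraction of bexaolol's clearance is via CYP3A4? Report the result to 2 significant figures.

0.80

Call the CYP3A4 fraction fm. After the interaction, CL_new/CL_old = fm × 5.5 + (1 − fm).
AUC ratio = 1 / (new CL fraction), so new CL fraction = 1 / 0.217 = 4.608.
fm × 5.5 + 1 − fm = 4.608  ⇒  fm × (5.5 − 1) = 3.608  ⇒  fm = 0.80.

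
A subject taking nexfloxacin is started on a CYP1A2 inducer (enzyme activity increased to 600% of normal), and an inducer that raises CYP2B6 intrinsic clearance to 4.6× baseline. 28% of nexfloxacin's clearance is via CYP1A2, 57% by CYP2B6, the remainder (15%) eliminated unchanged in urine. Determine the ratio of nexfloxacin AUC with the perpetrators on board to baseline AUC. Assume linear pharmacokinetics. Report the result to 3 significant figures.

CYP1A2: 0.28 × 6 = 1.68
CYP2B6: 0.57 × 4.6 = 2.622
Other: 0.15 (unchanged)
Relative clearance = 1.68 + 2.622 + 0.15 = 4.452.
Because AUC varies inversely with clearance, the combined effect is 1 / 4.452 = 0.225.

0.225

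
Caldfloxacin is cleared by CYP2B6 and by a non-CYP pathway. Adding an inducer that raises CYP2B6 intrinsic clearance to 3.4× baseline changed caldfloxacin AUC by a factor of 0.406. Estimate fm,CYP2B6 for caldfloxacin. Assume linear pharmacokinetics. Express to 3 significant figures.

CL'/CL = 1 / 0.406 = 2.463
3.4·fm + (1 − fm) = 2.463
fm = (2.463 − 1) / (3.4 − 1) = 0.610

0.610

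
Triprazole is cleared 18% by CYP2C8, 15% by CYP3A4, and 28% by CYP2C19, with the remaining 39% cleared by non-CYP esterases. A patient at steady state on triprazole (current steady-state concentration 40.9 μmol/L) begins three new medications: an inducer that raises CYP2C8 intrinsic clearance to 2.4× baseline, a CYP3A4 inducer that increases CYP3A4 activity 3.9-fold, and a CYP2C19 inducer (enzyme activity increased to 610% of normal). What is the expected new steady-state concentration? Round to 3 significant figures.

13.1 μmol/L

The CYP2C8 pathway (18% of clearance) increases to 2.4× activity: 0.18 × 2.4 = 0.432.
The CYP3A4 pathway (15% of clearance) is boosted to 3.9× activity: 0.15 × 3.9 = 0.585.
The CYP2C19 pathway (28% of clearance) increases to 6.1× activity: 0.28 × 6.1 = 1.708.
The remaining 39% of clearance is unaffected.
Relative clearance = 0.432 + 0.585 + 1.708 + 0.39 = 3.115.
Steady-state concentration ∝ 1/CL: new value = 40.9 / 3.115 = 13.1 μmol/L.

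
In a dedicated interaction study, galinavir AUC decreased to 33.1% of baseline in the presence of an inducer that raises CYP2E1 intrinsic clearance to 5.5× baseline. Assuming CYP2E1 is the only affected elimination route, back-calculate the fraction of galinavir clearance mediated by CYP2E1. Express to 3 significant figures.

CL'/CL = 1 / 0.331 = 3.021
5.5·fm + (1 − fm) = 3.021
fm = (3.021 − 1) / (5.5 − 1) = 0.449

0.449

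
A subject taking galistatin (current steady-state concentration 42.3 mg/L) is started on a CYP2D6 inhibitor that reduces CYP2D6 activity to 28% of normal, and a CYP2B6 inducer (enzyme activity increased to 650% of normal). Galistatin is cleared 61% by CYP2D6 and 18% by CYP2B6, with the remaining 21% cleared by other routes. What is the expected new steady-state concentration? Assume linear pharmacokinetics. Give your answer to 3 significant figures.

The CYP2D6 pathway (61% of clearance) falls to 0.28× activity: 0.61 × 0.28 = 0.1708.
The CYP2B6 pathway (18% of clearance) increases to 6.5× activity: 0.18 × 6.5 = 1.17.
The remaining 21% of clearance is unaffected.
Relative clearance = 0.1708 + 1.17 + 0.21 = 1.5508.
Steady-state concentration ∝ 1/CL: new value = 42.3 / 1.5508 = 27.3 mg/L.

27.3 mg/L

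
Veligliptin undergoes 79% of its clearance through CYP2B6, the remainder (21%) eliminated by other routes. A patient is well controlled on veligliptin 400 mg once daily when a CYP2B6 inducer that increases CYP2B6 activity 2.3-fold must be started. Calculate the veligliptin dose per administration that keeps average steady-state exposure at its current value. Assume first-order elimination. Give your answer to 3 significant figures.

The CYP2B6 pathway (79% of clearance) rises to 2.3× activity: 0.79 × 2.3 = 1.817.
Non-CYP routes (21%) are unchanged.
Relative clearance = 1.817 + 0.21 = 2.027.
Exposure is unchanged when dose changes in proportion to clearance. New dose = 400 mg × 2.027 = 811 mg.

811 mg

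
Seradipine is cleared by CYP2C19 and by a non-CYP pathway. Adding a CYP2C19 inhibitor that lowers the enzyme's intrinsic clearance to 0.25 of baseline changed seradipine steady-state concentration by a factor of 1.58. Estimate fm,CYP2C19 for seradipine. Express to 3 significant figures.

0.489

CL'/CL = 1 / 1.58 = 0.6329
0.25·fm + (1 − fm) = 0.6329
fm = (0.6329 − 1) / (0.25 − 1) = 0.489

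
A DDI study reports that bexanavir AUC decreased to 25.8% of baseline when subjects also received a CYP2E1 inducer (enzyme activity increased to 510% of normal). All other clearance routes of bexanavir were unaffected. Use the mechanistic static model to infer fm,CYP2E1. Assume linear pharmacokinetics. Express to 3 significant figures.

CL'/CL = 1 / 0.258 = 3.876
5.1·fm + (1 − fm) = 3.876
fm = (3.876 − 1) / (5.1 − 1) = 0.701

0.701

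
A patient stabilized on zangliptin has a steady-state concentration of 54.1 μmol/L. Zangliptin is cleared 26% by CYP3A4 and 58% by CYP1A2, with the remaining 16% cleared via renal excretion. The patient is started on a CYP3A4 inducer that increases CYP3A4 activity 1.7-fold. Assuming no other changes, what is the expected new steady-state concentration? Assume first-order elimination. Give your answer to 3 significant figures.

45.8 μmol/L

The CYP3A4 pathway (26% of clearance) is boosted to 1.7× activity: 0.26 × 1.7 = 0.442.
CYP1A2 (58%) and the residual 16% are unaffected.
New clearance relative to baseline: 0.442 + 0.58 + 0.16 = 1.182.
With dosing unchanged, steady-state concentration scales as 1/CL: 54.1 / 1.182 = 45.8 μmol/L.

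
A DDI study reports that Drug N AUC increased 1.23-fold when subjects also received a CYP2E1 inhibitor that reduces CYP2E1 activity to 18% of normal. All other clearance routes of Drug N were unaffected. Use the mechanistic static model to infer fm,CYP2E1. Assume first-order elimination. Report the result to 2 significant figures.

CL'/CL = 1 / 1.23 = 0.813
0.18·fm + (1 − fm) = 0.813
fm = (0.813 − 1) / (0.18 − 1) = 0.23

0.23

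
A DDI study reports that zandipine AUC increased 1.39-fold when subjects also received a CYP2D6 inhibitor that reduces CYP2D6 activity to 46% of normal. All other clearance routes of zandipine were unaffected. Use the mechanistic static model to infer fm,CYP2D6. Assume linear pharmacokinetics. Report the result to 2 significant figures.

0.52

Let x = fm,CYP2D6. Because AUC ∝ 1/CL, relative clearance fell to 1/1.39 = 0.7194.
Only the CYP2D6 route changed, so 0.7194 = x·0.46 + (1 − x), giving x = 0.52.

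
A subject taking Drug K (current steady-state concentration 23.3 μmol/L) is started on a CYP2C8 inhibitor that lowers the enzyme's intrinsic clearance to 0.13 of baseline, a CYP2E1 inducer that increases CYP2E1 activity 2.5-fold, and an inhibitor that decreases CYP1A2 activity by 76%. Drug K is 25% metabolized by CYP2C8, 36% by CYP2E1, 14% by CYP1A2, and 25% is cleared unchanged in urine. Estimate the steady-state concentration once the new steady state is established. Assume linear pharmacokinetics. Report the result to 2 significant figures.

19 μmol/L

The CYP2C8 pathway (25% of clearance) drops to 0.13× activity: 0.25 × 0.13 = 0.0325.
The CYP2E1 pathway (36% of clearance) rises to 2.5× activity: 0.36 × 2.5 = 0.9.
The CYP1A2 pathway (14% of clearance) is reduced to 0.24× activity: 0.14 × 0.24 = 0.0336.
The remaining 25% of clearance is unaffected.
New clearance relative to baseline: 0.0325 + 0.9 + 0.0336 + 0.25 = 1.2161.
Steady-state concentration ∝ 1/CL: new value = 23.3 / 1.2161 = 19 μmol/L.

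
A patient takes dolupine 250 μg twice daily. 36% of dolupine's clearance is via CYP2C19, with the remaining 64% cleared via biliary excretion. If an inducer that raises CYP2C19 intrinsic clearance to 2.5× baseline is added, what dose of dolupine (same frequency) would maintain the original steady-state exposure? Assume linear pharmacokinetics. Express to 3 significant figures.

385 μg

The CYP2C19 pathway (36% of clearance) rises to 2.5× activity: 0.36 × 2.5 = 0.9.
Non-CYP routes (64%) are unchanged.
New clearance relative to baseline: 0.9 + 0.64 = 1.54.
Css,avg = (dose rate)/CL, so holding Css fixed requires dose ∝ CL: 250 × 1.54 = 385 μg.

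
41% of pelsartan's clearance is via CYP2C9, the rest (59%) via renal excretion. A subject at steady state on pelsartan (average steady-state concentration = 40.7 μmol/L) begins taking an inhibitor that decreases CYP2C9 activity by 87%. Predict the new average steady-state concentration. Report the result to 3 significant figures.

63.3 μmol/L

CYP2C9: 0.41 × 0.13 = 0.0533
Other: 0.59 (unchanged)
CL_new/CL_old = 0.0533 + 0.59 = 0.6433.
New average steady-state concentration = baseline ÷ relative clearance = 40.7 / 0.6433 = 63.3 μmol/L.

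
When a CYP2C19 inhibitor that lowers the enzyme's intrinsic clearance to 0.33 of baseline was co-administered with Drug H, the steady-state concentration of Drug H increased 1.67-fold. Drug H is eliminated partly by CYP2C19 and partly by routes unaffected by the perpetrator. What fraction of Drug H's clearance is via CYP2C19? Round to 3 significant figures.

0.599

Let x = fm,CYP2C19. Because steady-state concentration ∝ 1/CL, relative clearance fell to 1/1.67 = 0.5988.
Only the CYP2C19 route changed, so 0.5988 = x·0.33 + (1 − x), giving x = 0.599.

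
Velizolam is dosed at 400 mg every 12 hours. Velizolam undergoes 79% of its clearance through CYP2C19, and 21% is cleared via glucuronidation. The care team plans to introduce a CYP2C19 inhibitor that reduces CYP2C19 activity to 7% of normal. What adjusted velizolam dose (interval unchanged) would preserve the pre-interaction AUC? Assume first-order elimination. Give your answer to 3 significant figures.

CYP2C19: 0.79 × 0.07 = 0.0553
Other: 0.21 (unchanged)
CL_new/CL_old = 0.0553 + 0.21 = 0.2653.
To maintain the same steady-state level, dose must scale with clearance: new dose = 400 × 0.2653 = 106 mg.

106 mg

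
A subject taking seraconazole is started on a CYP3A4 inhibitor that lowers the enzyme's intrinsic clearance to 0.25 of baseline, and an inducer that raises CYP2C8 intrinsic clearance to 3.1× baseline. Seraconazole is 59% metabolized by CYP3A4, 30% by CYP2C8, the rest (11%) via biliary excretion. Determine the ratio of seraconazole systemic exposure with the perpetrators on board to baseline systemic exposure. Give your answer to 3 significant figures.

The CYP3A4 pathway (59% of clearance) is reduced to 0.25× activity: 0.59 × 0.25 = 0.1475.
The CYP2C8 pathway (30% of clearance) rises to 3.1× activity: 0.3 × 3.1 = 0.93.
The remaining 11% of clearance is unaffected.
Relative clearance = 0.1475 + 0.93 + 0.11 = 1.1875.
Net systemic exposure ratio = 1 / 1.1875 = 0.842.

0.842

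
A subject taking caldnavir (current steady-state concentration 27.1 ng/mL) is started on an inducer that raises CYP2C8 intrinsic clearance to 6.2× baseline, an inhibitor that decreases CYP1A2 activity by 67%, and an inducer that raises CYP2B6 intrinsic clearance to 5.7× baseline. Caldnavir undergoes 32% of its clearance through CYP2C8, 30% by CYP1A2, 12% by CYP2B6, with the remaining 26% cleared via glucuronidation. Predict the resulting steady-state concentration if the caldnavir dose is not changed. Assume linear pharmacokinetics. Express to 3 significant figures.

8.95 ng/mL

The CYP2C8 pathway (32% of clearance) rises to 6.2× activity: 0.32 × 6.2 = 1.984.
The CYP1A2 pathway (30% of clearance) is reduced to 0.33× activity: 0.3 × 0.33 = 0.099.
The CYP2B6 pathway (12% of clearance) is boosted to 5.7× activity: 0.12 × 5.7 = 0.684.
The remaining 26% of clearance is unaffected.
Relative clearance = 1.984 + 0.099 + 0.684 + 0.26 = 3.027.
Steady-state concentration ∝ 1/CL: new value = 27.1 / 3.027 = 8.95 ng/mL.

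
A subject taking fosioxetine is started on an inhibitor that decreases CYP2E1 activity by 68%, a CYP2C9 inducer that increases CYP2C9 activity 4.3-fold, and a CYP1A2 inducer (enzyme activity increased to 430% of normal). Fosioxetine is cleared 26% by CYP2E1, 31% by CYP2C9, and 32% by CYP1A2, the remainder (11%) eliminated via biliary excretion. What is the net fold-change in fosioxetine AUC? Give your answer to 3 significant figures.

0.345

The CYP2E1 pathway (26% of clearance) drops to 0.32× activity: 0.26 × 0.32 = 0.0832.
The CYP2C9 pathway (31% of clearance) increases to 4.3× activity: 0.31 × 4.3 = 1.333.
The CYP1A2 pathway (32% of clearance) increases to 4.3× activity: 0.32 × 4.3 = 1.376.
Non-CYP routes (11%) are unchanged.
New clearance relative to baseline: 0.0832 + 1.333 + 1.376 + 0.11 = 2.9022.
Net AUC ratio = 1 / 2.9022 = 0.345.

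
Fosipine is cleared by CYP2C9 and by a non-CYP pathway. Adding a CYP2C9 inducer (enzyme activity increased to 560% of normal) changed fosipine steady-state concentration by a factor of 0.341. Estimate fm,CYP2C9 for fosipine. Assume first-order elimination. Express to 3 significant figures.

0.420

CL'/CL = 1 / 0.341 = 2.933
5.6·fm + (1 − fm) = 2.933
fm = (2.933 − 1) / (5.6 − 1) = 0.420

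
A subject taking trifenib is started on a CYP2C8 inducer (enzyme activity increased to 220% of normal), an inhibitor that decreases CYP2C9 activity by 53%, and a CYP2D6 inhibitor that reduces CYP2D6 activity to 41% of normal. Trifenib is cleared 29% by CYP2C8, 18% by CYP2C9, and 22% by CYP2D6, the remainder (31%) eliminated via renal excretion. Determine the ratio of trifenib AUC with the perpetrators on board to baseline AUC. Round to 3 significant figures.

0.891

The CYP2C8 pathway (29% of clearance) increases to 2.2× activity: 0.29 × 2.2 = 0.638.
The CYP2C9 pathway (18% of clearance) is reduced to 0.47× activity: 0.18 × 0.47 = 0.0846.
The CYP2D6 pathway (22% of clearance) is reduced to 0.41× activity: 0.22 × 0.41 = 0.0902.
Non-CYP routes (31%) are unchanged.
Relative clearance = 0.638 + 0.0846 + 0.0902 + 0.31 = 1.1228.
AUC ∝ 1/CL: fold-change = 1 / 1.1228 = 0.891.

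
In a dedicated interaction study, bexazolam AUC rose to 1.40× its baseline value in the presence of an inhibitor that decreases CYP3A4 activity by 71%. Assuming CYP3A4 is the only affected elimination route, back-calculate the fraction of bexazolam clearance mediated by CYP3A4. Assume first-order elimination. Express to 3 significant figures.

Call the CYP3A4 fraction fm. After the interaction, CL_new/CL_old = fm × 0.29 + (1 − fm).
AUC ratio = 1 / (new CL fraction), so new CL fraction = 1 / 1.40 = 0.7143.
fm × 0.29 + 1 − fm = 0.7143  ⇒  fm × (0.29 − 1) = −0.2857  ⇒  fm = 0.402.

0.402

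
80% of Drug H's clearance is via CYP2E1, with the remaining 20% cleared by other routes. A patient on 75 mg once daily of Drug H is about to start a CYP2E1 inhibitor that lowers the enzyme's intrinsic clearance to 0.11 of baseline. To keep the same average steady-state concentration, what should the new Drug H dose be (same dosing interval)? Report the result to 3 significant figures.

21.6 mg

CYP2E1: 0.8 × 0.11 = 0.088
Other: 0.2 (unchanged)
CL_new/CL_old = 0.088 + 0.2 = 0.288.
Css,avg = (dose rate)/CL, so holding Css fixed requires dose ∝ CL: 75 × 0.288 = 21.6 mg.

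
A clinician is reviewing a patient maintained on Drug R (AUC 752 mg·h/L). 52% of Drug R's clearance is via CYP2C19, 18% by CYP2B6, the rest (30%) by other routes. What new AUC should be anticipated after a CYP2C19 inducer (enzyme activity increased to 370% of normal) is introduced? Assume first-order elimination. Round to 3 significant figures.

CYP2C19: 0.52 × 3.7 = 1.924
CYP2B6: 0.18 (unchanged)
Other: 0.3 (unchanged)
New clearance relative to baseline: 1.924 + 0.18 + 0.3 = 2.404.
With dosing unchanged, AUC scales as 1/CL: 752 / 2.404 = 313 mg·h/L.

313 mg·h/L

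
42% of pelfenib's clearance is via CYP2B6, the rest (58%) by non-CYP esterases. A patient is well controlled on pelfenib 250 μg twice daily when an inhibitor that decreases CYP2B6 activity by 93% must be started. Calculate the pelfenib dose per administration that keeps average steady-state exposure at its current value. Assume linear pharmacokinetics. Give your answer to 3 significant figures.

The CYP2B6 pathway (42% of clearance) is reduced to 0.07× activity: 0.42 × 0.07 = 0.0294.
Non-CYP routes (58%) are unchanged.
New clearance relative to baseline: 0.0294 + 0.58 = 0.6094.
To maintain the same steady-state level, dose must scale with clearance: new dose = 250 × 0.6094 = 152 μg.

152 μg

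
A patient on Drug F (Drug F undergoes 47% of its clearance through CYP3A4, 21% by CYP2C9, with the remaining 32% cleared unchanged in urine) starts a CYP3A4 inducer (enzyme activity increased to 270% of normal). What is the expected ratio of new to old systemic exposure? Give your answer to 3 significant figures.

0.556

The CYP3A4 pathway (47% of clearance) increases to 2.7× activity: 0.47 × 2.7 = 1.269.
CYP2C9 (21%) and the residual 32% are unaffected.
Relative clearance = 1.269 + 0.21 + 0.32 = 1.799.
Systemic exposure ratio = CL_old/CL_new = 1 / 1.799 = 0.556.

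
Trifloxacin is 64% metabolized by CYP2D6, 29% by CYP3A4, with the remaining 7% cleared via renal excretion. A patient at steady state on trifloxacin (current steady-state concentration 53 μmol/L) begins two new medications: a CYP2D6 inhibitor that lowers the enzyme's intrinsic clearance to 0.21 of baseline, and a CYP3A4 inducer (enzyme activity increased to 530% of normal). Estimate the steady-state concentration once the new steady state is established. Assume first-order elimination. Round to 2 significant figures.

30 μmol/L

The CYP2D6 pathway (64% of clearance) drops to 0.21× activity: 0.64 × 0.21 = 0.1344.
The CYP3A4 pathway (29% of clearance) increases to 5.3× activity: 0.29 × 5.3 = 1.537.
The remaining 7% of clearance is unaffected.
Relative clearance = 0.1344 + 1.537 + 0.07 = 1.7414.
New steady-state concentration = 53 / 1.7414 = 30 μmol/L (concentration scales inversely with clearance).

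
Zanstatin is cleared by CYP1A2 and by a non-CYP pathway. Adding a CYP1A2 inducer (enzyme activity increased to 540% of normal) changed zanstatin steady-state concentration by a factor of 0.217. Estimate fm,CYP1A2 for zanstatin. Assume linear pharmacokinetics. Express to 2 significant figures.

0.82

Call the CYP1A2 fraction fm. After the interaction, CL_new/CL_old = fm × 5.4 + (1 − fm).
Steady-state concentration ratio = 1 / (new CL fraction), so new CL fraction = 1 / 0.217 = 4.608.
fm × 5.4 + 1 − fm = 4.608  ⇒  fm × (5.4 − 1) = 3.608  ⇒  fm = 0.82.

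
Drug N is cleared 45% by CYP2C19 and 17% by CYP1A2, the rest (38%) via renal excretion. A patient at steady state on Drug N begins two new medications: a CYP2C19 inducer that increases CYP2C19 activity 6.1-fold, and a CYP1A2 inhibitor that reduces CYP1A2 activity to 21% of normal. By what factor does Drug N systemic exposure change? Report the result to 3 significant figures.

CYP2C19: 0.45 × 6.1 = 2.745
CYP1A2: 0.17 × 0.21 = 0.0357
Other: 0.38 (unchanged)
New clearance relative to baseline: 2.745 + 0.0357 + 0.38 = 3.1607.
Because systemic exposure varies inversely with clearance, the combined effect is 1 / 3.1607 = 0.316.

0.316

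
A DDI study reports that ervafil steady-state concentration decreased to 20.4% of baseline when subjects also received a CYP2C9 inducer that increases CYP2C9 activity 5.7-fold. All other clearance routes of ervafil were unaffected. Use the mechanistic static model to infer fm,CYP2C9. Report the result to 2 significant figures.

Write x for the fraction cleared via CYP2C9. The observed steady-state concentration change means clearance rose to 1/0.204 = 4.902 of baseline.
Only the CYP2C9 route changed, so 4.902 = x·5.7 + (1 − x), giving x = 0.83.

0.83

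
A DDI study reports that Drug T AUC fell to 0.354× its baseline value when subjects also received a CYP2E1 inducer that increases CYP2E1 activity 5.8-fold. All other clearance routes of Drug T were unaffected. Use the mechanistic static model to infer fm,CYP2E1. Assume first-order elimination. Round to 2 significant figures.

Let x = fm,CYP2E1. Because AUC ∝ 1/CL, relative clearance rose to 1/0.354 = 2.825.
Only the CYP2E1 route changed, so 2.825 = x·5.8 + (1 − x), giving x = 0.38.

0.38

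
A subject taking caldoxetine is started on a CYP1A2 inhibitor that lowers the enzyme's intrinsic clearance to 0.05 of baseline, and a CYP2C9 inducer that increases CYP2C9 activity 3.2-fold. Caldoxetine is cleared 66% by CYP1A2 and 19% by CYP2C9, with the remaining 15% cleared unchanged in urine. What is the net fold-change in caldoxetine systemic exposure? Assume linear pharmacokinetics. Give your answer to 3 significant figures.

1.26

The CYP1A2 pathway (66% of clearance) drops to 0.05× activity: 0.66 × 0.05 = 0.033.
The CYP2C9 pathway (19% of clearance) is boosted to 3.2× activity: 0.19 × 3.2 = 0.608.
Non-CYP routes (15%) are unchanged.
CL_new/CL_old = 0.033 + 0.608 + 0.15 = 0.791.
Because systemic exposure varies inversely with clearance, the combined effect is 1 / 0.791 = 1.26.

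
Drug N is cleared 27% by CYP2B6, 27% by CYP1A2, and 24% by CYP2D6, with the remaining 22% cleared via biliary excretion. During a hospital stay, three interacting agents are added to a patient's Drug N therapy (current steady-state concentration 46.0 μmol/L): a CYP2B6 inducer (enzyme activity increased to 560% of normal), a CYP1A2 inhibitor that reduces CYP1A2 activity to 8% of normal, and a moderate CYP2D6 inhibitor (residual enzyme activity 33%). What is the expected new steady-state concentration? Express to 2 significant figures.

The CYP2B6 pathway (27% of clearance) rises to 5.6× activity: 0.27 × 5.6 = 1.512.
The CYP1A2 pathway (27% of clearance) falls to 0.08× activity: 0.27 × 0.08 = 0.0216.
The CYP2D6 pathway (24% of clearance) is reduced to 0.33× activity: 0.24 × 0.33 = 0.0792.
The remaining 22% of clearance is unaffected.
Relative clearance = 1.512 + 0.0216 + 0.0792 + 0.22 = 1.8328.
Steady-state concentration ∝ 1/CL: new value = 46.0 / 1.8328 = 25 μmol/L.

25 μmol/L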